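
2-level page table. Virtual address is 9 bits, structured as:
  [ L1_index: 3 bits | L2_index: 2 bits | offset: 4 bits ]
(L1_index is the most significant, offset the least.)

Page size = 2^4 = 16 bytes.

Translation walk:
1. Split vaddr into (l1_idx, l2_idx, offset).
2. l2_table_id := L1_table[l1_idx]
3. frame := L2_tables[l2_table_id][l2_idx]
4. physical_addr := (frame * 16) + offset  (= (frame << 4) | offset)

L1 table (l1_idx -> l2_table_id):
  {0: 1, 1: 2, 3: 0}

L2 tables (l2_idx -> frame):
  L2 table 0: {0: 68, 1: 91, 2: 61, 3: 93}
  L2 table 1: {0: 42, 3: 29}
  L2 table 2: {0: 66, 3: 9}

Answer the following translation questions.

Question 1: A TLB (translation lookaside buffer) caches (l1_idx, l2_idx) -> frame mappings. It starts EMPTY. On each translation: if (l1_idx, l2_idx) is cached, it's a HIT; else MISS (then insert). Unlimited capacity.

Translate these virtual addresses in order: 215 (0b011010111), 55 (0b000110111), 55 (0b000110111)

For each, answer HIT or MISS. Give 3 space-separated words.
vaddr=215: (3,1) not in TLB -> MISS, insert
vaddr=55: (0,3) not in TLB -> MISS, insert
vaddr=55: (0,3) in TLB -> HIT

Answer: MISS MISS HIT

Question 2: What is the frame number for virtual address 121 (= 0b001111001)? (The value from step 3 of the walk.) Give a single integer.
Answer: 9

Derivation:
vaddr = 121: l1_idx=1, l2_idx=3
L1[1] = 2; L2[2][3] = 9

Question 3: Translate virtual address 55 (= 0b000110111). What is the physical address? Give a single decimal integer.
vaddr = 55 = 0b000110111
Split: l1_idx=0, l2_idx=3, offset=7
L1[0] = 1
L2[1][3] = 29
paddr = 29 * 16 + 7 = 471

Answer: 471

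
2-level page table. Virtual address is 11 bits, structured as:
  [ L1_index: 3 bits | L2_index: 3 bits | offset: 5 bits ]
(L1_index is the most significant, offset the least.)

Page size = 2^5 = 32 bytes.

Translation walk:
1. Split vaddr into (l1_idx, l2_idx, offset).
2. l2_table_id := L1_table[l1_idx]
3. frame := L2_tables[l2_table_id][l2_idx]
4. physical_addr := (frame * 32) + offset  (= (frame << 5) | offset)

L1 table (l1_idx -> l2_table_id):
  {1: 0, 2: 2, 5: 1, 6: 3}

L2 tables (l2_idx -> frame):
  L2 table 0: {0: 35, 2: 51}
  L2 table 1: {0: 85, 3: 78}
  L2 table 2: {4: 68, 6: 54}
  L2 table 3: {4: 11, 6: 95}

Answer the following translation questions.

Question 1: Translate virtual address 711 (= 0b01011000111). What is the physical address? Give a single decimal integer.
Answer: 1735

Derivation:
vaddr = 711 = 0b01011000111
Split: l1_idx=2, l2_idx=6, offset=7
L1[2] = 2
L2[2][6] = 54
paddr = 54 * 32 + 7 = 1735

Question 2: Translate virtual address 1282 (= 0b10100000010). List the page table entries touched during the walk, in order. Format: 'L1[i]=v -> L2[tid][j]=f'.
Answer: L1[5]=1 -> L2[1][0]=85

Derivation:
vaddr = 1282 = 0b10100000010
Split: l1_idx=5, l2_idx=0, offset=2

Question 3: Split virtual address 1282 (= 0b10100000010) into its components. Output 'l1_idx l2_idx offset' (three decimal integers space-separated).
vaddr = 1282 = 0b10100000010
  top 3 bits -> l1_idx = 5
  next 3 bits -> l2_idx = 0
  bottom 5 bits -> offset = 2

Answer: 5 0 2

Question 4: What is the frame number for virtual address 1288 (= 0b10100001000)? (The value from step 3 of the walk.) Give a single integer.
Answer: 85

Derivation:
vaddr = 1288: l1_idx=5, l2_idx=0
L1[5] = 1; L2[1][0] = 85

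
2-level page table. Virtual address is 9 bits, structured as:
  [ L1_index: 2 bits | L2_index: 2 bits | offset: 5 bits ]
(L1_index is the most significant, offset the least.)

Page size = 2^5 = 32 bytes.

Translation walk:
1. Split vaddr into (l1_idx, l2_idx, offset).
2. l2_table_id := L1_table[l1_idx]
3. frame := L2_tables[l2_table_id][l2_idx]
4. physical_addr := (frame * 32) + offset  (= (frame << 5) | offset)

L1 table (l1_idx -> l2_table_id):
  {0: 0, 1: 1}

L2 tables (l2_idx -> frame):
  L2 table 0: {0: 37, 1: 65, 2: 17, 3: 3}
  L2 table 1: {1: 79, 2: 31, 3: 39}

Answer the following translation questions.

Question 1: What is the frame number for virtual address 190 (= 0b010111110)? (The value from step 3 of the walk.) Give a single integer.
vaddr = 190: l1_idx=1, l2_idx=1
L1[1] = 1; L2[1][1] = 79

Answer: 79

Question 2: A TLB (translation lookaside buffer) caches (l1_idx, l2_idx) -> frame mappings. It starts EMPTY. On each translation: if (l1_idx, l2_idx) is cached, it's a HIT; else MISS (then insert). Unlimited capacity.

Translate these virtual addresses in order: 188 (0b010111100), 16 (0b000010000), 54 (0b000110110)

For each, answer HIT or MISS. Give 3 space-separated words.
vaddr=188: (1,1) not in TLB -> MISS, insert
vaddr=16: (0,0) not in TLB -> MISS, insert
vaddr=54: (0,1) not in TLB -> MISS, insert

Answer: MISS MISS MISS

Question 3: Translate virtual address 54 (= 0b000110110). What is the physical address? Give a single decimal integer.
Answer: 2102

Derivation:
vaddr = 54 = 0b000110110
Split: l1_idx=0, l2_idx=1, offset=22
L1[0] = 0
L2[0][1] = 65
paddr = 65 * 32 + 22 = 2102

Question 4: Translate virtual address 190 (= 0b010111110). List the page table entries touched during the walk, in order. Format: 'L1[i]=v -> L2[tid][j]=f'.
Answer: L1[1]=1 -> L2[1][1]=79

Derivation:
vaddr = 190 = 0b010111110
Split: l1_idx=1, l2_idx=1, offset=30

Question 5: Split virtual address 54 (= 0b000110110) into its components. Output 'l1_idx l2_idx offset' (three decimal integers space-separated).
vaddr = 54 = 0b000110110
  top 2 bits -> l1_idx = 0
  next 2 bits -> l2_idx = 1
  bottom 5 bits -> offset = 22

Answer: 0 1 22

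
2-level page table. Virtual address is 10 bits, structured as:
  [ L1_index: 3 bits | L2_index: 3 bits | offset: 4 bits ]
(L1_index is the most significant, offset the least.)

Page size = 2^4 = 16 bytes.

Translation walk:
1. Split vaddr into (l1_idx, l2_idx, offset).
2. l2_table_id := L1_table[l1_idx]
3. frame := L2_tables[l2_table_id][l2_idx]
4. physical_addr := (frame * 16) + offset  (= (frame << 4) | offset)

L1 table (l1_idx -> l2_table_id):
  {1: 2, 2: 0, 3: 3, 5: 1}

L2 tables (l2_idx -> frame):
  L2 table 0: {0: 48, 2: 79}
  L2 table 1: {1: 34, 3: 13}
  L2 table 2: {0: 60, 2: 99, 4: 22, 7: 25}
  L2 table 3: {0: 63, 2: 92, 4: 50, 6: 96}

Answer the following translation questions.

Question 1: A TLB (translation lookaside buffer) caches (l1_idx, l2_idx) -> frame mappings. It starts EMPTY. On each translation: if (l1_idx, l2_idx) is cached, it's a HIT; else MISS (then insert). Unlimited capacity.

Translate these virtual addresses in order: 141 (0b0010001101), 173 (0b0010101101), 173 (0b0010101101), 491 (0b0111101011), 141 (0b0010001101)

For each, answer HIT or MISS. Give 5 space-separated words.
vaddr=141: (1,0) not in TLB -> MISS, insert
vaddr=173: (1,2) not in TLB -> MISS, insert
vaddr=173: (1,2) in TLB -> HIT
vaddr=491: (3,6) not in TLB -> MISS, insert
vaddr=141: (1,0) in TLB -> HIT

Answer: MISS MISS HIT MISS HIT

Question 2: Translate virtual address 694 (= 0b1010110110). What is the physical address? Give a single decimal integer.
vaddr = 694 = 0b1010110110
Split: l1_idx=5, l2_idx=3, offset=6
L1[5] = 1
L2[1][3] = 13
paddr = 13 * 16 + 6 = 214

Answer: 214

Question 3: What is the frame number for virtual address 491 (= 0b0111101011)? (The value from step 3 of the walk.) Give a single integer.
vaddr = 491: l1_idx=3, l2_idx=6
L1[3] = 3; L2[3][6] = 96

Answer: 96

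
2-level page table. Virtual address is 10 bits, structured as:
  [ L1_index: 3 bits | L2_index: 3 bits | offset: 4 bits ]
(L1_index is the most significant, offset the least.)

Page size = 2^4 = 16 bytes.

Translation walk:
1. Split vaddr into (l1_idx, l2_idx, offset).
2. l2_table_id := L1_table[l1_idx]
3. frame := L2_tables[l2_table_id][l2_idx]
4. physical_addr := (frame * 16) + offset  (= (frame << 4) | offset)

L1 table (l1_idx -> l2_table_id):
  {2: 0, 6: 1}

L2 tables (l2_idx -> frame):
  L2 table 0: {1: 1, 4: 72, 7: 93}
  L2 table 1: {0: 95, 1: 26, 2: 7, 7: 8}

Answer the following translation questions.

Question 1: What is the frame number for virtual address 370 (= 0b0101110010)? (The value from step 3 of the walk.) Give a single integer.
vaddr = 370: l1_idx=2, l2_idx=7
L1[2] = 0; L2[0][7] = 93

Answer: 93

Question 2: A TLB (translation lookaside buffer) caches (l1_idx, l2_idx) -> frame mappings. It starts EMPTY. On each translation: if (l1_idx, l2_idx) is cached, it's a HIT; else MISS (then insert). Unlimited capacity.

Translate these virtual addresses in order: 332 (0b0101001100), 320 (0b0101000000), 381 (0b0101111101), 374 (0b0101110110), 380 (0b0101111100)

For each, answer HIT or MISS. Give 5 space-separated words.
Answer: MISS HIT MISS HIT HIT

Derivation:
vaddr=332: (2,4) not in TLB -> MISS, insert
vaddr=320: (2,4) in TLB -> HIT
vaddr=381: (2,7) not in TLB -> MISS, insert
vaddr=374: (2,7) in TLB -> HIT
vaddr=380: (2,7) in TLB -> HIT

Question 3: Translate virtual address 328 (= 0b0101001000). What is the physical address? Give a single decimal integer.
vaddr = 328 = 0b0101001000
Split: l1_idx=2, l2_idx=4, offset=8
L1[2] = 0
L2[0][4] = 72
paddr = 72 * 16 + 8 = 1160

Answer: 1160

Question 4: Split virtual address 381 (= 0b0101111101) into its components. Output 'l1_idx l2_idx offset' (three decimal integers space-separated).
Answer: 2 7 13

Derivation:
vaddr = 381 = 0b0101111101
  top 3 bits -> l1_idx = 2
  next 3 bits -> l2_idx = 7
  bottom 4 bits -> offset = 13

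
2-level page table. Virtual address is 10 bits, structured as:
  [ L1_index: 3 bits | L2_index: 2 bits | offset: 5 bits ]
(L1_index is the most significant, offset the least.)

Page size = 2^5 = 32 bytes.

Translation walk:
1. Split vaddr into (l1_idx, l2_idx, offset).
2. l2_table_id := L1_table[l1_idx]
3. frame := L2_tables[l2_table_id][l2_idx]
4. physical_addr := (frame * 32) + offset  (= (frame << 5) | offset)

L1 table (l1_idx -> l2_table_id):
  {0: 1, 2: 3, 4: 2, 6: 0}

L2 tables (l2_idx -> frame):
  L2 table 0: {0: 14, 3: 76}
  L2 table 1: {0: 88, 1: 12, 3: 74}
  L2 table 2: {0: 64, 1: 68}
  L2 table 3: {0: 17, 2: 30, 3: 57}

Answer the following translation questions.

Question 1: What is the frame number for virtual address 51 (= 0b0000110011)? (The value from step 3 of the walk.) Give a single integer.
vaddr = 51: l1_idx=0, l2_idx=1
L1[0] = 1; L2[1][1] = 12

Answer: 12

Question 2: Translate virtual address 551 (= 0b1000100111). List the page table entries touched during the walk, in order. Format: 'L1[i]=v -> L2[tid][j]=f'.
vaddr = 551 = 0b1000100111
Split: l1_idx=4, l2_idx=1, offset=7

Answer: L1[4]=2 -> L2[2][1]=68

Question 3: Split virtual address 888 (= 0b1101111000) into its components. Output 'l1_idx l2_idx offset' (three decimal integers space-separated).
vaddr = 888 = 0b1101111000
  top 3 bits -> l1_idx = 6
  next 2 bits -> l2_idx = 3
  bottom 5 bits -> offset = 24

Answer: 6 3 24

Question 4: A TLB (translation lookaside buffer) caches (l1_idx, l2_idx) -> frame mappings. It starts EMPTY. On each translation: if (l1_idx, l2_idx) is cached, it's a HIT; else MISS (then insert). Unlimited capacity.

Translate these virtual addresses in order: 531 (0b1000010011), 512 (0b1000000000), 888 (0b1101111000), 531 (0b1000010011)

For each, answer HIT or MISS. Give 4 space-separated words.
Answer: MISS HIT MISS HIT

Derivation:
vaddr=531: (4,0) not in TLB -> MISS, insert
vaddr=512: (4,0) in TLB -> HIT
vaddr=888: (6,3) not in TLB -> MISS, insert
vaddr=531: (4,0) in TLB -> HIT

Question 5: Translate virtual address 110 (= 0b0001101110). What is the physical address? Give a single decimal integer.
Answer: 2382

Derivation:
vaddr = 110 = 0b0001101110
Split: l1_idx=0, l2_idx=3, offset=14
L1[0] = 1
L2[1][3] = 74
paddr = 74 * 32 + 14 = 2382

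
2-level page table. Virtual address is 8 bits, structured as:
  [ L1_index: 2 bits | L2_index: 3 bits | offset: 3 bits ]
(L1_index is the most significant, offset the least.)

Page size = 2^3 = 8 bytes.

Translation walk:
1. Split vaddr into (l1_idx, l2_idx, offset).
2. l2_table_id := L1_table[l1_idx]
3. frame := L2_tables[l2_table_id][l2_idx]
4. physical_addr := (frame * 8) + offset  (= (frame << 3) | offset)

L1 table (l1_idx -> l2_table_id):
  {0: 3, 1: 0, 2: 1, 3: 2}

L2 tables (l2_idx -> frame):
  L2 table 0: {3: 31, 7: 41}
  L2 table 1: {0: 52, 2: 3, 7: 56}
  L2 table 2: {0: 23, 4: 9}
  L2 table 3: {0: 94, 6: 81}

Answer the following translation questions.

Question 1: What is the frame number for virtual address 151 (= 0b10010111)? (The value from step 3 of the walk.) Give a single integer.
Answer: 3

Derivation:
vaddr = 151: l1_idx=2, l2_idx=2
L1[2] = 1; L2[1][2] = 3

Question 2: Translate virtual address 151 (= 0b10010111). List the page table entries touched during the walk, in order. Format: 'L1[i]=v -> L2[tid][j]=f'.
Answer: L1[2]=1 -> L2[1][2]=3

Derivation:
vaddr = 151 = 0b10010111
Split: l1_idx=2, l2_idx=2, offset=7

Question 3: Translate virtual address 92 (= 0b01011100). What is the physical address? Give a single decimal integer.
Answer: 252

Derivation:
vaddr = 92 = 0b01011100
Split: l1_idx=1, l2_idx=3, offset=4
L1[1] = 0
L2[0][3] = 31
paddr = 31 * 8 + 4 = 252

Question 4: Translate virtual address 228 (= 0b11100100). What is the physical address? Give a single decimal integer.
vaddr = 228 = 0b11100100
Split: l1_idx=3, l2_idx=4, offset=4
L1[3] = 2
L2[2][4] = 9
paddr = 9 * 8 + 4 = 76

Answer: 76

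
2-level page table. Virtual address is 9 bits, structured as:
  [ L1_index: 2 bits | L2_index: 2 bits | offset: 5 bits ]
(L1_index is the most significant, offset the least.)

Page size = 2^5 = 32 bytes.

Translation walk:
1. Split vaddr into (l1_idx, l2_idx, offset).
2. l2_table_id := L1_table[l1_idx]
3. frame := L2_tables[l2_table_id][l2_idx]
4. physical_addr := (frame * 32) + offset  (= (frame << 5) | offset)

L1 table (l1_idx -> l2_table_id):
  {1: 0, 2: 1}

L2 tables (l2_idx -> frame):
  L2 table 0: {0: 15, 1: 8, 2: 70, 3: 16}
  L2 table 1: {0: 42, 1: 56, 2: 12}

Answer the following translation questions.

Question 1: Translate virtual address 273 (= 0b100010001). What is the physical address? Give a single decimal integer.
vaddr = 273 = 0b100010001
Split: l1_idx=2, l2_idx=0, offset=17
L1[2] = 1
L2[1][0] = 42
paddr = 42 * 32 + 17 = 1361

Answer: 1361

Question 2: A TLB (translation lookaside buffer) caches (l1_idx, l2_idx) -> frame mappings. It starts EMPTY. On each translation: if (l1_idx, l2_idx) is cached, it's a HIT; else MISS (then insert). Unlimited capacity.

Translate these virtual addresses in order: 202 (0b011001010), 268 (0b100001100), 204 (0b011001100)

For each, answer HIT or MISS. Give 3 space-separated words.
Answer: MISS MISS HIT

Derivation:
vaddr=202: (1,2) not in TLB -> MISS, insert
vaddr=268: (2,0) not in TLB -> MISS, insert
vaddr=204: (1,2) in TLB -> HIT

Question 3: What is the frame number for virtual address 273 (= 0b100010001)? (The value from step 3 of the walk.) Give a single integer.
vaddr = 273: l1_idx=2, l2_idx=0
L1[2] = 1; L2[1][0] = 42

Answer: 42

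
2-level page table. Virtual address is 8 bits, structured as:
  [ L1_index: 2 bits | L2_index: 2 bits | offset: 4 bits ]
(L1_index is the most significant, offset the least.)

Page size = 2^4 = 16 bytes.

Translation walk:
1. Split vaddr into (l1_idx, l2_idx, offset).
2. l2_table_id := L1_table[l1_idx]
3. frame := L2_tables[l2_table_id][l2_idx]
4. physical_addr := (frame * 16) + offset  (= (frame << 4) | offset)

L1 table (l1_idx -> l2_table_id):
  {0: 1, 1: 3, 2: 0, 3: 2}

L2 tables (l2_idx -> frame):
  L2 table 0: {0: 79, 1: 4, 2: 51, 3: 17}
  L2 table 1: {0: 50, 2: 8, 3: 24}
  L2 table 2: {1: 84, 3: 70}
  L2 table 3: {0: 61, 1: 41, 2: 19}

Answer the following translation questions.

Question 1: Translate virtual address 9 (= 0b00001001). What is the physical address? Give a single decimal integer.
vaddr = 9 = 0b00001001
Split: l1_idx=0, l2_idx=0, offset=9
L1[0] = 1
L2[1][0] = 50
paddr = 50 * 16 + 9 = 809

Answer: 809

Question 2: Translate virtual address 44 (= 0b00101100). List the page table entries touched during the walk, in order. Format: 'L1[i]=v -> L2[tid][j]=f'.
vaddr = 44 = 0b00101100
Split: l1_idx=0, l2_idx=2, offset=12

Answer: L1[0]=1 -> L2[1][2]=8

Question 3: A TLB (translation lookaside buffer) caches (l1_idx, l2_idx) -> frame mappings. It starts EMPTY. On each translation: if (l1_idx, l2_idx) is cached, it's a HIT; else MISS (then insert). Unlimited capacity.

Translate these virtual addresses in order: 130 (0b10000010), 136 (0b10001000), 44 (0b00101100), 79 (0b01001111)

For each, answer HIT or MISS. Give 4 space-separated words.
Answer: MISS HIT MISS MISS

Derivation:
vaddr=130: (2,0) not in TLB -> MISS, insert
vaddr=136: (2,0) in TLB -> HIT
vaddr=44: (0,2) not in TLB -> MISS, insert
vaddr=79: (1,0) not in TLB -> MISS, insert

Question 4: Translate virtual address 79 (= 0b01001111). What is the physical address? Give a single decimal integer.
Answer: 991

Derivation:
vaddr = 79 = 0b01001111
Split: l1_idx=1, l2_idx=0, offset=15
L1[1] = 3
L2[3][0] = 61
paddr = 61 * 16 + 15 = 991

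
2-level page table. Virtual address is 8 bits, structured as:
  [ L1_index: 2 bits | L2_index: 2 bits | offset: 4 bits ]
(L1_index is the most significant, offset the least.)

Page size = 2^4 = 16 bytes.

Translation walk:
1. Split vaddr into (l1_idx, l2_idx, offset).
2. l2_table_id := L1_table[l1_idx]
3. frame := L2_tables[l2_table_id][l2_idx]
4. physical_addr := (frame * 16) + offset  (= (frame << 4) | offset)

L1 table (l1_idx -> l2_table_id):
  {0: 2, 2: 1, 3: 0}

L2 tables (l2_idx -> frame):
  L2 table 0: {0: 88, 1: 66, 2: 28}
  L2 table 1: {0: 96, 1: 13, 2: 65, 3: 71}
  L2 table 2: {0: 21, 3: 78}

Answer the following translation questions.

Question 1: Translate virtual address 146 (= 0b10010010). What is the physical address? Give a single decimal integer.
Answer: 210

Derivation:
vaddr = 146 = 0b10010010
Split: l1_idx=2, l2_idx=1, offset=2
L1[2] = 1
L2[1][1] = 13
paddr = 13 * 16 + 2 = 210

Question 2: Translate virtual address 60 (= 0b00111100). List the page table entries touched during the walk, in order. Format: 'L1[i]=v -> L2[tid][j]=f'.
Answer: L1[0]=2 -> L2[2][3]=78

Derivation:
vaddr = 60 = 0b00111100
Split: l1_idx=0, l2_idx=3, offset=12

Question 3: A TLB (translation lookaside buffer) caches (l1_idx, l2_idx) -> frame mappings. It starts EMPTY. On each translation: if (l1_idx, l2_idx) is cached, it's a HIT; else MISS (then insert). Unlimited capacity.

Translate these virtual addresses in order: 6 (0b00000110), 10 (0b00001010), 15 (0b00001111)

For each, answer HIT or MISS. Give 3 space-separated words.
vaddr=6: (0,0) not in TLB -> MISS, insert
vaddr=10: (0,0) in TLB -> HIT
vaddr=15: (0,0) in TLB -> HIT

Answer: MISS HIT HIT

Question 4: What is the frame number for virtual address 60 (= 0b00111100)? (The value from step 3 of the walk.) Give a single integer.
Answer: 78

Derivation:
vaddr = 60: l1_idx=0, l2_idx=3
L1[0] = 2; L2[2][3] = 78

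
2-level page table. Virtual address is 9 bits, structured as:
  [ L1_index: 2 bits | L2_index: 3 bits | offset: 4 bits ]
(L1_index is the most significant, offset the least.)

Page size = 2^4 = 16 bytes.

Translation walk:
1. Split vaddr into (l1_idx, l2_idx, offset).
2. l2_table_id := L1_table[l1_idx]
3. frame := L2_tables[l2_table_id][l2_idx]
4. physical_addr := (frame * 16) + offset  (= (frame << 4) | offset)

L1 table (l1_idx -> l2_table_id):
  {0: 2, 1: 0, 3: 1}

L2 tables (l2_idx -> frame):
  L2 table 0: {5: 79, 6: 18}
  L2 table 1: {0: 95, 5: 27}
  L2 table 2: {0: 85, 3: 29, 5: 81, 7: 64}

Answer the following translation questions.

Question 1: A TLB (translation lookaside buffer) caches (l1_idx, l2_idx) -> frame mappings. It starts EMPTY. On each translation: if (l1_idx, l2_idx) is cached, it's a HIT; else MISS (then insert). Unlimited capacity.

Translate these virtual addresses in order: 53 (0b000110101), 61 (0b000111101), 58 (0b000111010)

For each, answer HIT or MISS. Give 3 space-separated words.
Answer: MISS HIT HIT

Derivation:
vaddr=53: (0,3) not in TLB -> MISS, insert
vaddr=61: (0,3) in TLB -> HIT
vaddr=58: (0,3) in TLB -> HIT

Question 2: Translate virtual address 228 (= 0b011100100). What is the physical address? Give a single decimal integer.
Answer: 292

Derivation:
vaddr = 228 = 0b011100100
Split: l1_idx=1, l2_idx=6, offset=4
L1[1] = 0
L2[0][6] = 18
paddr = 18 * 16 + 4 = 292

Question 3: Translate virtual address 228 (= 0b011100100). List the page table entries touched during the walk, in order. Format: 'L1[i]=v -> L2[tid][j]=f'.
vaddr = 228 = 0b011100100
Split: l1_idx=1, l2_idx=6, offset=4

Answer: L1[1]=0 -> L2[0][6]=18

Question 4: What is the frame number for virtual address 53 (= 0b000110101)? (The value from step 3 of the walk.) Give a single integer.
Answer: 29

Derivation:
vaddr = 53: l1_idx=0, l2_idx=3
L1[0] = 2; L2[2][3] = 29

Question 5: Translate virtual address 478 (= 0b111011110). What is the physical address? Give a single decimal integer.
Answer: 446

Derivation:
vaddr = 478 = 0b111011110
Split: l1_idx=3, l2_idx=5, offset=14
L1[3] = 1
L2[1][5] = 27
paddr = 27 * 16 + 14 = 446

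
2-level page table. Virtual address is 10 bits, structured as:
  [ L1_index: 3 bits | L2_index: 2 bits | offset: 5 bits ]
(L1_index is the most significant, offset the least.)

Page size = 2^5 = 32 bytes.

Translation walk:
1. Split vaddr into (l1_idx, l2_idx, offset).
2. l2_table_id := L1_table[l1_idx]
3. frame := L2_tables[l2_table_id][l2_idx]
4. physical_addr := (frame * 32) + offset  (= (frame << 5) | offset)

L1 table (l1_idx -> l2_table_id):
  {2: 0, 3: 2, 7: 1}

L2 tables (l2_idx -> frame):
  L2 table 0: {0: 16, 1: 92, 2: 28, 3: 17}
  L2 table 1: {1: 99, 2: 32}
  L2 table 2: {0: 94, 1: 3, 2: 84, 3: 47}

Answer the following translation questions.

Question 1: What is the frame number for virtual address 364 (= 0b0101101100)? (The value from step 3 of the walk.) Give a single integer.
vaddr = 364: l1_idx=2, l2_idx=3
L1[2] = 0; L2[0][3] = 17

Answer: 17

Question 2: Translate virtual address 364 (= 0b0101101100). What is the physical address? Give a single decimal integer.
vaddr = 364 = 0b0101101100
Split: l1_idx=2, l2_idx=3, offset=12
L1[2] = 0
L2[0][3] = 17
paddr = 17 * 32 + 12 = 556

Answer: 556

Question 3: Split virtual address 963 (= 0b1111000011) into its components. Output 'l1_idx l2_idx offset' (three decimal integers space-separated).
vaddr = 963 = 0b1111000011
  top 3 bits -> l1_idx = 7
  next 2 bits -> l2_idx = 2
  bottom 5 bits -> offset = 3

Answer: 7 2 3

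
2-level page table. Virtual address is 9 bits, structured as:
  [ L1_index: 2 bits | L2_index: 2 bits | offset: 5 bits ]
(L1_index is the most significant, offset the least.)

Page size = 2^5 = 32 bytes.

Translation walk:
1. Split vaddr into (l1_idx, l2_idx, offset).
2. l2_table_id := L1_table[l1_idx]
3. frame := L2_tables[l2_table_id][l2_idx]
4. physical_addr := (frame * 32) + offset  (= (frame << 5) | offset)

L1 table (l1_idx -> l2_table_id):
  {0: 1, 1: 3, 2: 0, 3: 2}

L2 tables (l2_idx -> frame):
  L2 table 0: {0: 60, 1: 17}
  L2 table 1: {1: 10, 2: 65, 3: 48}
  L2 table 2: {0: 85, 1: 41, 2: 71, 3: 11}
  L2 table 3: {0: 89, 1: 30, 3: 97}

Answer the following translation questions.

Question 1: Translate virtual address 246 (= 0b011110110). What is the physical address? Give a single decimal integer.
vaddr = 246 = 0b011110110
Split: l1_idx=1, l2_idx=3, offset=22
L1[1] = 3
L2[3][3] = 97
paddr = 97 * 32 + 22 = 3126

Answer: 3126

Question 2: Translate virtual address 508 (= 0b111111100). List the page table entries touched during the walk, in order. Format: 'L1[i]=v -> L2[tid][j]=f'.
vaddr = 508 = 0b111111100
Split: l1_idx=3, l2_idx=3, offset=28

Answer: L1[3]=2 -> L2[2][3]=11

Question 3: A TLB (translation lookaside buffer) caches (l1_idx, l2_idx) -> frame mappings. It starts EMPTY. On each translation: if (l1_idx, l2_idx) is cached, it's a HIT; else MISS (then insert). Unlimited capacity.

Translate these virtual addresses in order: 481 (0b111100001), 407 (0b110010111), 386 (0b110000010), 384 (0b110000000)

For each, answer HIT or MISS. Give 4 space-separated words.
Answer: MISS MISS HIT HIT

Derivation:
vaddr=481: (3,3) not in TLB -> MISS, insert
vaddr=407: (3,0) not in TLB -> MISS, insert
vaddr=386: (3,0) in TLB -> HIT
vaddr=384: (3,0) in TLB -> HIT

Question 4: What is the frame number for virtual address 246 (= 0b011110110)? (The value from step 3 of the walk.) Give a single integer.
Answer: 97

Derivation:
vaddr = 246: l1_idx=1, l2_idx=3
L1[1] = 3; L2[3][3] = 97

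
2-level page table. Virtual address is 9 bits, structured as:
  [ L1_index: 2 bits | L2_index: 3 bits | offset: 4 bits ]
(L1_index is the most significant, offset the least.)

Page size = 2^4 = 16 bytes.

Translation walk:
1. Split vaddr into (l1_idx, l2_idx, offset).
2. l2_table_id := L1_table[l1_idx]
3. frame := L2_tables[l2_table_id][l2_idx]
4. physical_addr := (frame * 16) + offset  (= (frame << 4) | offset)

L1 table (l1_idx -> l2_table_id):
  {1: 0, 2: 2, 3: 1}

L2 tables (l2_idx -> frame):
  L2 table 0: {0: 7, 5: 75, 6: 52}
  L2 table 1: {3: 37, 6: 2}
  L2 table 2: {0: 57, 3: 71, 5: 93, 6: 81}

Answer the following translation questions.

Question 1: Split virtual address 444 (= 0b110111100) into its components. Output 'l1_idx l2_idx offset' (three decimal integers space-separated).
Answer: 3 3 12

Derivation:
vaddr = 444 = 0b110111100
  top 2 bits -> l1_idx = 3
  next 3 bits -> l2_idx = 3
  bottom 4 bits -> offset = 12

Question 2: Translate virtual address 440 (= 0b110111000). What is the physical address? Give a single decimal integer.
vaddr = 440 = 0b110111000
Split: l1_idx=3, l2_idx=3, offset=8
L1[3] = 1
L2[1][3] = 37
paddr = 37 * 16 + 8 = 600

Answer: 600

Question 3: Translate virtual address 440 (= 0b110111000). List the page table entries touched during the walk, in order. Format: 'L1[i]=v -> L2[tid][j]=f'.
Answer: L1[3]=1 -> L2[1][3]=37

Derivation:
vaddr = 440 = 0b110111000
Split: l1_idx=3, l2_idx=3, offset=8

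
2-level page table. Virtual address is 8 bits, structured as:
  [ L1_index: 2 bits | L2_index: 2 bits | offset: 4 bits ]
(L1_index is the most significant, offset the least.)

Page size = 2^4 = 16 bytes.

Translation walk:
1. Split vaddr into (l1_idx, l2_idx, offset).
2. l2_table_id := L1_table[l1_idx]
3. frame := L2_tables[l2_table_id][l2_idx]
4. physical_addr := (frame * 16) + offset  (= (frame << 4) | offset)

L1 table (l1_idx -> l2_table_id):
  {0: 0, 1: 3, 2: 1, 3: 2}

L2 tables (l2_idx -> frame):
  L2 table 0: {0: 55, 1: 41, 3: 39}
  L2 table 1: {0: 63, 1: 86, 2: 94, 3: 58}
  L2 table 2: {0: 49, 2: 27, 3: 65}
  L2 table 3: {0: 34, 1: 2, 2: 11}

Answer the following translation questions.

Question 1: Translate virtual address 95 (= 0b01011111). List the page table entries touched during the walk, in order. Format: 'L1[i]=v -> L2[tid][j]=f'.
vaddr = 95 = 0b01011111
Split: l1_idx=1, l2_idx=1, offset=15

Answer: L1[1]=3 -> L2[3][1]=2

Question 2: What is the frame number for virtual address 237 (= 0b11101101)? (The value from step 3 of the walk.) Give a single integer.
Answer: 27

Derivation:
vaddr = 237: l1_idx=3, l2_idx=2
L1[3] = 2; L2[2][2] = 27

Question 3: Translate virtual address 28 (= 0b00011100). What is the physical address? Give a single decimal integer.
vaddr = 28 = 0b00011100
Split: l1_idx=0, l2_idx=1, offset=12
L1[0] = 0
L2[0][1] = 41
paddr = 41 * 16 + 12 = 668

Answer: 668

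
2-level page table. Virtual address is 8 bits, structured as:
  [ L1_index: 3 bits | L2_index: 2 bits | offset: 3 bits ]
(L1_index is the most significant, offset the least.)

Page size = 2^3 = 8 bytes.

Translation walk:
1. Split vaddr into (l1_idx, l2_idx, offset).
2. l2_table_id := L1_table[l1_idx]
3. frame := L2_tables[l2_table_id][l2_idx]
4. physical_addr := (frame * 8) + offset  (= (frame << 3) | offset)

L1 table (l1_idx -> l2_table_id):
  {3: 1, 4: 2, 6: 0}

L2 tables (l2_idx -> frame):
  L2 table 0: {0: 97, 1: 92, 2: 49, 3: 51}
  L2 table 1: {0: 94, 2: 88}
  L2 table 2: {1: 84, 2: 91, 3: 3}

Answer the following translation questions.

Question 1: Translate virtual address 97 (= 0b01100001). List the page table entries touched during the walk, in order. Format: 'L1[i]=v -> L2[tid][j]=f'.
vaddr = 97 = 0b01100001
Split: l1_idx=3, l2_idx=0, offset=1

Answer: L1[3]=1 -> L2[1][0]=94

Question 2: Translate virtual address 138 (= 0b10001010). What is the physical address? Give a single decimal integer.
Answer: 674

Derivation:
vaddr = 138 = 0b10001010
Split: l1_idx=4, l2_idx=1, offset=2
L1[4] = 2
L2[2][1] = 84
paddr = 84 * 8 + 2 = 674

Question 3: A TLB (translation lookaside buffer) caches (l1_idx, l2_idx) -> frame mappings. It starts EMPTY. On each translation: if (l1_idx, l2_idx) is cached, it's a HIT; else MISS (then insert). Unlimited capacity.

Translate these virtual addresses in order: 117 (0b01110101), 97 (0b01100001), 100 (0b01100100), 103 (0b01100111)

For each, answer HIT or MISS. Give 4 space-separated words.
vaddr=117: (3,2) not in TLB -> MISS, insert
vaddr=97: (3,0) not in TLB -> MISS, insert
vaddr=100: (3,0) in TLB -> HIT
vaddr=103: (3,0) in TLB -> HIT

Answer: MISS MISS HIT HIT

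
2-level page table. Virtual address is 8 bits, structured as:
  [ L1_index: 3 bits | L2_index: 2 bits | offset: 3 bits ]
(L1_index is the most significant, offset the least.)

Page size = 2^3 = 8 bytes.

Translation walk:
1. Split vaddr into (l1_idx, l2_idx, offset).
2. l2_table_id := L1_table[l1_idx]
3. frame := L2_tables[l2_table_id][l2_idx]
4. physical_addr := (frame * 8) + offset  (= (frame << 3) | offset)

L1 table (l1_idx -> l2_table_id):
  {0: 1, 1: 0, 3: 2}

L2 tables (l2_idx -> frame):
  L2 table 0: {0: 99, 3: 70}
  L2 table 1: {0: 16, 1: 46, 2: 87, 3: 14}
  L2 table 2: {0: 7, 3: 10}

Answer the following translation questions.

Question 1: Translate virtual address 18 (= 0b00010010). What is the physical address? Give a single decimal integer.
Answer: 698

Derivation:
vaddr = 18 = 0b00010010
Split: l1_idx=0, l2_idx=2, offset=2
L1[0] = 1
L2[1][2] = 87
paddr = 87 * 8 + 2 = 698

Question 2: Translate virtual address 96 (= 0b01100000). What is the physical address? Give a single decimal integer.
vaddr = 96 = 0b01100000
Split: l1_idx=3, l2_idx=0, offset=0
L1[3] = 2
L2[2][0] = 7
paddr = 7 * 8 + 0 = 56

Answer: 56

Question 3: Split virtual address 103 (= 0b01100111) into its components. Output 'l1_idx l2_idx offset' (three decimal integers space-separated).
vaddr = 103 = 0b01100111
  top 3 bits -> l1_idx = 3
  next 2 bits -> l2_idx = 0
  bottom 3 bits -> offset = 7

Answer: 3 0 7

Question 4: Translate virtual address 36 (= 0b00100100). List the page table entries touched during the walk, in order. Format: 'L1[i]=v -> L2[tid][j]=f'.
vaddr = 36 = 0b00100100
Split: l1_idx=1, l2_idx=0, offset=4

Answer: L1[1]=0 -> L2[0][0]=99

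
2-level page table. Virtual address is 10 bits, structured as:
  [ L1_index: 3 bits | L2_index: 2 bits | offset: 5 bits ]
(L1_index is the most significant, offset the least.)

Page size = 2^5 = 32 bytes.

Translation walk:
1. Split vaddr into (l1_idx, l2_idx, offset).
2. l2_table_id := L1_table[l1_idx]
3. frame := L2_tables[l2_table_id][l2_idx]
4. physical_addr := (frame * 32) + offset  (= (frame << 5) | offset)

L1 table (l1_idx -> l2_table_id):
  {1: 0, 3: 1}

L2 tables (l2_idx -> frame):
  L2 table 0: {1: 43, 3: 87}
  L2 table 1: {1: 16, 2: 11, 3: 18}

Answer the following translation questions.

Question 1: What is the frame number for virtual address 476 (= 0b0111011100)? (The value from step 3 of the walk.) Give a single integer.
Answer: 11

Derivation:
vaddr = 476: l1_idx=3, l2_idx=2
L1[3] = 1; L2[1][2] = 11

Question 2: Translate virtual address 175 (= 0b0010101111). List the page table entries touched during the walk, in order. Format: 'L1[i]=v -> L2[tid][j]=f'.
Answer: L1[1]=0 -> L2[0][1]=43

Derivation:
vaddr = 175 = 0b0010101111
Split: l1_idx=1, l2_idx=1, offset=15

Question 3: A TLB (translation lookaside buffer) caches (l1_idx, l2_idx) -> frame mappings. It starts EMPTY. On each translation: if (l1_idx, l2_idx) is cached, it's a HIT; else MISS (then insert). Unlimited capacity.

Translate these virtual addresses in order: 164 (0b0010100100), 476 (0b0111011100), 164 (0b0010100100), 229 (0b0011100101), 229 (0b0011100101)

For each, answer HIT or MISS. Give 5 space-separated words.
vaddr=164: (1,1) not in TLB -> MISS, insert
vaddr=476: (3,2) not in TLB -> MISS, insert
vaddr=164: (1,1) in TLB -> HIT
vaddr=229: (1,3) not in TLB -> MISS, insert
vaddr=229: (1,3) in TLB -> HIT

Answer: MISS MISS HIT MISS HIT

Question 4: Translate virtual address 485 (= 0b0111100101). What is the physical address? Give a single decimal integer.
Answer: 581

Derivation:
vaddr = 485 = 0b0111100101
Split: l1_idx=3, l2_idx=3, offset=5
L1[3] = 1
L2[1][3] = 18
paddr = 18 * 32 + 5 = 581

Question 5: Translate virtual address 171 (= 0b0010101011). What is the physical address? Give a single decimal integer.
vaddr = 171 = 0b0010101011
Split: l1_idx=1, l2_idx=1, offset=11
L1[1] = 0
L2[0][1] = 43
paddr = 43 * 32 + 11 = 1387

Answer: 1387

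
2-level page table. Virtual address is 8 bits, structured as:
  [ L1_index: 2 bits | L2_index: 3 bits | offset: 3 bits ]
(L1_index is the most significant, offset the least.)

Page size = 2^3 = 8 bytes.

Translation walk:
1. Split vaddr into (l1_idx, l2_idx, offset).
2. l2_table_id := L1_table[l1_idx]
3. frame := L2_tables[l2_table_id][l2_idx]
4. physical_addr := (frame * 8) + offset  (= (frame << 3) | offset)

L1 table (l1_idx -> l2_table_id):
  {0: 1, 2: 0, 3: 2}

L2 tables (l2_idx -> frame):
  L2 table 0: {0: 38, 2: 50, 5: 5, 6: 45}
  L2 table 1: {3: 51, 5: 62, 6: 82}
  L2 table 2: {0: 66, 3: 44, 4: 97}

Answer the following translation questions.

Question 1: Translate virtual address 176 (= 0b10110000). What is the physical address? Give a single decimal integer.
Answer: 360

Derivation:
vaddr = 176 = 0b10110000
Split: l1_idx=2, l2_idx=6, offset=0
L1[2] = 0
L2[0][6] = 45
paddr = 45 * 8 + 0 = 360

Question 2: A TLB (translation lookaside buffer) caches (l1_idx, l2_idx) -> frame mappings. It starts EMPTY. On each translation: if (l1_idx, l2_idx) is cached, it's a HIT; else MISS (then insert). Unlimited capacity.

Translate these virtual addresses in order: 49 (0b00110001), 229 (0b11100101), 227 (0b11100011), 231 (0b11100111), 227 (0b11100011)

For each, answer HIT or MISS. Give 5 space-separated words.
vaddr=49: (0,6) not in TLB -> MISS, insert
vaddr=229: (3,4) not in TLB -> MISS, insert
vaddr=227: (3,4) in TLB -> HIT
vaddr=231: (3,4) in TLB -> HIT
vaddr=227: (3,4) in TLB -> HIT

Answer: MISS MISS HIT HIT HIT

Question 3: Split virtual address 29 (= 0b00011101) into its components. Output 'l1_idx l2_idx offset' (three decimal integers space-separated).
Answer: 0 3 5

Derivation:
vaddr = 29 = 0b00011101
  top 2 bits -> l1_idx = 0
  next 3 bits -> l2_idx = 3
  bottom 3 bits -> offset = 5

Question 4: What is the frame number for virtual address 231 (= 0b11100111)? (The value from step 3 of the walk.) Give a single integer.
Answer: 97

Derivation:
vaddr = 231: l1_idx=3, l2_idx=4
L1[3] = 2; L2[2][4] = 97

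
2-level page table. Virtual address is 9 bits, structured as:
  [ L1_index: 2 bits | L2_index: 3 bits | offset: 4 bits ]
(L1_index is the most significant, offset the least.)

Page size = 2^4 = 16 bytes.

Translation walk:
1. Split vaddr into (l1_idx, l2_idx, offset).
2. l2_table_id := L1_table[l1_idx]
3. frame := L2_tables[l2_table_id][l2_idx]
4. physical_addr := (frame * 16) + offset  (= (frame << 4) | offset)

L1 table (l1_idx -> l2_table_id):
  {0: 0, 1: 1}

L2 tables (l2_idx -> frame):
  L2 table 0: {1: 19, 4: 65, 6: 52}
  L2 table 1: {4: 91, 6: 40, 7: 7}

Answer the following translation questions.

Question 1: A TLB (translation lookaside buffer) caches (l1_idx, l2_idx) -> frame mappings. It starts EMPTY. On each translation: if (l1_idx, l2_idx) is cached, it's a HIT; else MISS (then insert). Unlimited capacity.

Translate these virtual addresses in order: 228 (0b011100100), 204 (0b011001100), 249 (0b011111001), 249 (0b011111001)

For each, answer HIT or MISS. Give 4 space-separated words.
Answer: MISS MISS MISS HIT

Derivation:
vaddr=228: (1,6) not in TLB -> MISS, insert
vaddr=204: (1,4) not in TLB -> MISS, insert
vaddr=249: (1,7) not in TLB -> MISS, insert
vaddr=249: (1,7) in TLB -> HIT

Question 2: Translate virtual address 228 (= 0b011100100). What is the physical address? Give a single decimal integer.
Answer: 644

Derivation:
vaddr = 228 = 0b011100100
Split: l1_idx=1, l2_idx=6, offset=4
L1[1] = 1
L2[1][6] = 40
paddr = 40 * 16 + 4 = 644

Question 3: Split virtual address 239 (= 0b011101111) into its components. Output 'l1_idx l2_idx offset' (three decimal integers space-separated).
vaddr = 239 = 0b011101111
  top 2 bits -> l1_idx = 1
  next 3 bits -> l2_idx = 6
  bottom 4 bits -> offset = 15

Answer: 1 6 15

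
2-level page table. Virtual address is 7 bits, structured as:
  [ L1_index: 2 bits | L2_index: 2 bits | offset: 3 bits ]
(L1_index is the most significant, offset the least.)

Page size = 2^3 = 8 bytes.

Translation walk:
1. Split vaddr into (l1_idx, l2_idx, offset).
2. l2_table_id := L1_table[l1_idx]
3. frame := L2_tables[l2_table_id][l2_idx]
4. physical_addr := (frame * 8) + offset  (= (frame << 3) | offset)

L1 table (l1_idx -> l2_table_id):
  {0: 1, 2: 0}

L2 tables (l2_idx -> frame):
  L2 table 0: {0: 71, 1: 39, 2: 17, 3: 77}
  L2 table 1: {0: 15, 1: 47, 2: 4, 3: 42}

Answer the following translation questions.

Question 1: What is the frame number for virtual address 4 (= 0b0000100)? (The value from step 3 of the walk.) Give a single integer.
vaddr = 4: l1_idx=0, l2_idx=0
L1[0] = 1; L2[1][0] = 15

Answer: 15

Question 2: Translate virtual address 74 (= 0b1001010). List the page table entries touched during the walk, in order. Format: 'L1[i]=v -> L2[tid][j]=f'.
vaddr = 74 = 0b1001010
Split: l1_idx=2, l2_idx=1, offset=2

Answer: L1[2]=0 -> L2[0][1]=39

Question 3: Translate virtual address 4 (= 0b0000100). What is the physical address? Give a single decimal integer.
vaddr = 4 = 0b0000100
Split: l1_idx=0, l2_idx=0, offset=4
L1[0] = 1
L2[1][0] = 15
paddr = 15 * 8 + 4 = 124

Answer: 124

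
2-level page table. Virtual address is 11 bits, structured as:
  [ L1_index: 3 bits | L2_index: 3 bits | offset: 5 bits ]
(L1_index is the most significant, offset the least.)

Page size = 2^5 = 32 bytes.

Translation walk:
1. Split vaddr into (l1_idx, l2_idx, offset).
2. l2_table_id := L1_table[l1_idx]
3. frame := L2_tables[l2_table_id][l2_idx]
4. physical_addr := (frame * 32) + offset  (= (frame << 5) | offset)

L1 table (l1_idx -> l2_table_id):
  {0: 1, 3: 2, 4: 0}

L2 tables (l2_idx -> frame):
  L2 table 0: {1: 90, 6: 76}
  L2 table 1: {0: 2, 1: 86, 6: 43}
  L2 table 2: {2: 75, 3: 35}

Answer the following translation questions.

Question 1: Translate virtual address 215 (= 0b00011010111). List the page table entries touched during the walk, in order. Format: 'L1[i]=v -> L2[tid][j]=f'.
Answer: L1[0]=1 -> L2[1][6]=43

Derivation:
vaddr = 215 = 0b00011010111
Split: l1_idx=0, l2_idx=6, offset=23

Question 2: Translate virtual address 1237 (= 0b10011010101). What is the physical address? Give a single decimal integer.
vaddr = 1237 = 0b10011010101
Split: l1_idx=4, l2_idx=6, offset=21
L1[4] = 0
L2[0][6] = 76
paddr = 76 * 32 + 21 = 2453

Answer: 2453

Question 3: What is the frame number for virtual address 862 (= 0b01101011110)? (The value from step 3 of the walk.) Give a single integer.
Answer: 75

Derivation:
vaddr = 862: l1_idx=3, l2_idx=2
L1[3] = 2; L2[2][2] = 75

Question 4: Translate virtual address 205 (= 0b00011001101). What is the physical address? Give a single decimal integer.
Answer: 1389

Derivation:
vaddr = 205 = 0b00011001101
Split: l1_idx=0, l2_idx=6, offset=13
L1[0] = 1
L2[1][6] = 43
paddr = 43 * 32 + 13 = 1389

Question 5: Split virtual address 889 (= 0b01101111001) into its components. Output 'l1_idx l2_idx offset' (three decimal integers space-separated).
vaddr = 889 = 0b01101111001
  top 3 bits -> l1_idx = 3
  next 3 bits -> l2_idx = 3
  bottom 5 bits -> offset = 25

Answer: 3 3 25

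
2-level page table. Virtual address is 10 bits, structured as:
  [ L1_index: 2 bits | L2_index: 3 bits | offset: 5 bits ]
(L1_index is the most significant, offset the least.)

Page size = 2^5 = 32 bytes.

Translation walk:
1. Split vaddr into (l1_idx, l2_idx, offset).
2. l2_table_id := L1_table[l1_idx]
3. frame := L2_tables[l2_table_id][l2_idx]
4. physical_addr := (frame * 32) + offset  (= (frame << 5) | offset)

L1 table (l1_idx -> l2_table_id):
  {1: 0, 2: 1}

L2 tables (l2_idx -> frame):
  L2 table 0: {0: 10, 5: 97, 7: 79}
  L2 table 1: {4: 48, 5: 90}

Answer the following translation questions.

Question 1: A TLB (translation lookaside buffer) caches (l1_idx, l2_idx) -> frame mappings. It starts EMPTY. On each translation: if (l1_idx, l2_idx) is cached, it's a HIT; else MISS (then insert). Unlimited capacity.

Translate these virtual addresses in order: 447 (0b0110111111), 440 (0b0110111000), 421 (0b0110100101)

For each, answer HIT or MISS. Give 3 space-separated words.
vaddr=447: (1,5) not in TLB -> MISS, insert
vaddr=440: (1,5) in TLB -> HIT
vaddr=421: (1,5) in TLB -> HIT

Answer: MISS HIT HIT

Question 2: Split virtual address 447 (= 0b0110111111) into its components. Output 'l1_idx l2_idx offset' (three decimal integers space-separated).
vaddr = 447 = 0b0110111111
  top 2 bits -> l1_idx = 1
  next 3 bits -> l2_idx = 5
  bottom 5 bits -> offset = 31

Answer: 1 5 31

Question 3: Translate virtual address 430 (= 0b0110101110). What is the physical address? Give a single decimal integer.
Answer: 3118

Derivation:
vaddr = 430 = 0b0110101110
Split: l1_idx=1, l2_idx=5, offset=14
L1[1] = 0
L2[0][5] = 97
paddr = 97 * 32 + 14 = 3118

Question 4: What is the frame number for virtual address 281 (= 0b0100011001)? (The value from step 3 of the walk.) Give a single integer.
vaddr = 281: l1_idx=1, l2_idx=0
L1[1] = 0; L2[0][0] = 10

Answer: 10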